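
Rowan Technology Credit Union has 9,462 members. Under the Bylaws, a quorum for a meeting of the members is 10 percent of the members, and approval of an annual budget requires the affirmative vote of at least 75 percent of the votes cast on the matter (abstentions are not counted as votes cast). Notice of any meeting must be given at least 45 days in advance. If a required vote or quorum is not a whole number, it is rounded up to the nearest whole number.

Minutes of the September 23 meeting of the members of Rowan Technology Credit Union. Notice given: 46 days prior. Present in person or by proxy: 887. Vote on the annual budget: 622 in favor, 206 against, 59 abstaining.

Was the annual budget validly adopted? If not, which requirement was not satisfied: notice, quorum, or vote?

Notice: 46 days given; 45 required. Satisfied.
Quorum: 10% of 9,462 = 946.20, rounded up to 947; 887 present. Not satisfied.
Vote: requires three-fourths of the votes cast (887 − 59 abstaining = 828); 3/4 of 828 = 621, so 621 needed; 622 in favor. Satisfied.

Invalid — quorum requirement not satisfied.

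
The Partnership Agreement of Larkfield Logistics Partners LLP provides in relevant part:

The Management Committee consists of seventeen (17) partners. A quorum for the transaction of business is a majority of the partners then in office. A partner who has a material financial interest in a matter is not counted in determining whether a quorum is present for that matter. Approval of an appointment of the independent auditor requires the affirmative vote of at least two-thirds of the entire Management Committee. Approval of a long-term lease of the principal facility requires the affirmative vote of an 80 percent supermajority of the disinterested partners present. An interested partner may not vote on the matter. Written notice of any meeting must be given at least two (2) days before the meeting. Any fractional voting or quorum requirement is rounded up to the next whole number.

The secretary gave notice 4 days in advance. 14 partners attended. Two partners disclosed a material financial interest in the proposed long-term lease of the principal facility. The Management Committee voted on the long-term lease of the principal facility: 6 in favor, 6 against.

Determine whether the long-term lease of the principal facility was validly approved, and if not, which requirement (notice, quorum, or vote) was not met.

Notice: 4 days given; 2 required (4 ≥ 2). Satisfied.
Quorum: 14 present, but the 2 interested partners do not count, leaving 12. Quorum is 9. Satisfied.
Vote: the long-term lease of the principal facility requires four-fifths of the disinterested partners present (14 − 2 = 12). 4/5 of 12 = 9.60, rounded up to 10, so 10 affirmative votes are needed; 6 voted in favor. Not satisfied.

Invalid — vote requirement not satisfied.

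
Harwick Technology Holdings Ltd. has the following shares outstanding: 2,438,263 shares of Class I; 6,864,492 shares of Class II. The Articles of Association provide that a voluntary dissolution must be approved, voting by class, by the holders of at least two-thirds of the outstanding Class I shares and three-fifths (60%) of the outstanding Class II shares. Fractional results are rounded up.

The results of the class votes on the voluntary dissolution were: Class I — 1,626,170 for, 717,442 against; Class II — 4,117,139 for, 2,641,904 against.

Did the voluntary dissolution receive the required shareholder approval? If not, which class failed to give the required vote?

Not approved — the Class II shares did not give the required vote.

Class I: 2/3 of 2438263 = 1625508.67, rounded up to 1625509; 1,625,509 required, 1,626,170 in favor — approved.
Class II: 3/5 of 6864492 = 4118695.20, rounded up to 4118696; 4,118,696 required, 4,117,139 in favor — not approved.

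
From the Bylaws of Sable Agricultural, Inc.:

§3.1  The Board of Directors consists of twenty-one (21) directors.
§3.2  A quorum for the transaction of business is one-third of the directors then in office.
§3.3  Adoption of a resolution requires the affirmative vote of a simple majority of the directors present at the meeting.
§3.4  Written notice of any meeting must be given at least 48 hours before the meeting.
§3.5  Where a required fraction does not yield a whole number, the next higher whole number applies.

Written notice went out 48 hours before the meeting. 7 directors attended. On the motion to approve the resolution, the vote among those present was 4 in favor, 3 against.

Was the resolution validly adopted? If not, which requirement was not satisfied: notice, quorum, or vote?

Valid — all requirements satisfied.

Notice: 48 hours given; 48 required (48 ≥ 48). Satisfied.
Quorum: 7 present; quorum is 7. Satisfied.
Vote: the resolution requires a majority of the directors present (7). A majority of 7 is 4, so 4 affirmative votes are needed; 4 voted in favor. Satisfied.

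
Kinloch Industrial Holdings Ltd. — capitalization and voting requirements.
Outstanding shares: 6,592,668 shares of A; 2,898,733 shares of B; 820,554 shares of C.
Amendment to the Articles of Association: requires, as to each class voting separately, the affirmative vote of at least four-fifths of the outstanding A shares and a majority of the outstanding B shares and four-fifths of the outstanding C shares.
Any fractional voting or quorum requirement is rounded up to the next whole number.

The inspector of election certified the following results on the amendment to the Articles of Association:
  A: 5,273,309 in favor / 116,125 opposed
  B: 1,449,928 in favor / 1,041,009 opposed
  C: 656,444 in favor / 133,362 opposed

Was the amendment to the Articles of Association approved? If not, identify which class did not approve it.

A: 4/5 of 6592668 = 5274134.40, rounded up to 5274135; 5,274,135 required, 5,273,309 in favor — not approved.
B: a majority of 2898733 is 1449367; 1,449,367 required, 1,449,928 in favor — approved.
C: 4/5 of 820554 = 656443.20, rounded up to 656444; 656,444 required, 656,444 in favor — approved.

Not approved — the A shares did not give the required vote.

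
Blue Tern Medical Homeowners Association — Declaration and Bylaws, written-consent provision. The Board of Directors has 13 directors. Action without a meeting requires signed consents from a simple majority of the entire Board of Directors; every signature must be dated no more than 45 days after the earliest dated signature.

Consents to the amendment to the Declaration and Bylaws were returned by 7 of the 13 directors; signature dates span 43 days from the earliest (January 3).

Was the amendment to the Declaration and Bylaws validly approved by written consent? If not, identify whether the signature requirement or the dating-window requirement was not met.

Signatures required: a simple majority of 13 — a majority of 13 is 7, so 7 needed; 7 signed. Sufficient.
Dating window: the latest signature is 43 days after the earliest; the limit is 45 days. Within the window.

Effective — both the signature and dating-window requirements are satisfied.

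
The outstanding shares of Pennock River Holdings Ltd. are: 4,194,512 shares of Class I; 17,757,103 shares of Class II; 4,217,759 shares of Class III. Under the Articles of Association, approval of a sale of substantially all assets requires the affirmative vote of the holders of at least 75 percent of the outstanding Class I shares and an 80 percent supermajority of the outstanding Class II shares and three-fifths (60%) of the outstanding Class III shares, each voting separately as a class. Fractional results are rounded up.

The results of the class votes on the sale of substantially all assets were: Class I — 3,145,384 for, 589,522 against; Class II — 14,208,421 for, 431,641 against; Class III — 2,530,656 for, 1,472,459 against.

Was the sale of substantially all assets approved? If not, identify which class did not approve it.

Not approved — the Class I shares did not give the required vote.

Class I: 3/4 of 4194512 = 3145884; 3,145,884 required, 3,145,384 in favor — not approved.
Class II: 4/5 of 17757103 = 14205682.40, rounded up to 14205683; 14,205,683 required, 14,208,421 in favor — approved.
Class III: 3/5 of 4217759 = 2530655.40, rounded up to 2530656; 2,530,656 required, 2,530,656 in favor — approved.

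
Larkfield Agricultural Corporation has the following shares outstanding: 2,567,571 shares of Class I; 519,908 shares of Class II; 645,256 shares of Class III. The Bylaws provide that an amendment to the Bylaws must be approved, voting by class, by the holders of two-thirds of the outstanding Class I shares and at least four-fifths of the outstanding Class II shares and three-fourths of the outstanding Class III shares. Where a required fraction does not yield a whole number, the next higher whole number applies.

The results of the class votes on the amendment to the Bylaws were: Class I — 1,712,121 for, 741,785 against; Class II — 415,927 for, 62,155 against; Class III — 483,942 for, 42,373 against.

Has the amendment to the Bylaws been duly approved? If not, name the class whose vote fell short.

Class I: 2/3 of 2567571 = 1711714; 1,711,714 required, 1,712,121 in favor — approved.
Class II: 4/5 of 519908 = 415926.40, rounded up to 415927; 415,927 required, 415,927 in favor — approved.
Class III: 3/4 of 645256 = 483942; 483,942 required, 483,942 in favor — approved.

Approved — every class gave the required vote.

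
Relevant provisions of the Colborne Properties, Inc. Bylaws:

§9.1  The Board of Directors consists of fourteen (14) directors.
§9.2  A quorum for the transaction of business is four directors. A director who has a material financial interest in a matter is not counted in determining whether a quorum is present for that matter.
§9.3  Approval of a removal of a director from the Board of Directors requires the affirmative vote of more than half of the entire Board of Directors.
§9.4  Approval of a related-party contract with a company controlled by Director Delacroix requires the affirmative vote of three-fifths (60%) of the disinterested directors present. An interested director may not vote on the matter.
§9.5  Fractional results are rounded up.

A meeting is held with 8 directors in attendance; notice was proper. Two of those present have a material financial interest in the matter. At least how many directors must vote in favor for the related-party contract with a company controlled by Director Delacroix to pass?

4

The related-party contract with a company controlled by Director Delacroix requires three-fifths of the disinterested directors present (8 − 2 = 6).
3/5 of 6 = 3.60, rounded up to 4.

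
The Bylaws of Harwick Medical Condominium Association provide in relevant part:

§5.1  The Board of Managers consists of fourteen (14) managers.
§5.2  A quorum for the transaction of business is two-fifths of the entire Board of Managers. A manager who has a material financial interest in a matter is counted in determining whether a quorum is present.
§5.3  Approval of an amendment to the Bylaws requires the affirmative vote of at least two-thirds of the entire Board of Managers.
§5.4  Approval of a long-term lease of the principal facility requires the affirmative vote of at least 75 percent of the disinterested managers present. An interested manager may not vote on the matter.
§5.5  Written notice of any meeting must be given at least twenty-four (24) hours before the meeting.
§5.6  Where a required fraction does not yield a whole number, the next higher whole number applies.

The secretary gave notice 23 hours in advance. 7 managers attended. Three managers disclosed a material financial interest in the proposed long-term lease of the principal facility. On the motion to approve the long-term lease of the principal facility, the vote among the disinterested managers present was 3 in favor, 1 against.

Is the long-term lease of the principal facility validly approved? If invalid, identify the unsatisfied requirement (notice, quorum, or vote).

Invalid — notice requirement not satisfied.

Notice: 23 hours given; 24 required (23 < 24). Not satisfied.
Quorum: 7 present (interested managers count toward quorum); quorum is 6. Satisfied.
Vote: the long-term lease of the principal facility requires three-fourths of the disinterested managers present (7 − 3 = 4). 3/4 of 4 = 3, so 3 affirmative votes are needed; 3 voted in favor. Satisfied.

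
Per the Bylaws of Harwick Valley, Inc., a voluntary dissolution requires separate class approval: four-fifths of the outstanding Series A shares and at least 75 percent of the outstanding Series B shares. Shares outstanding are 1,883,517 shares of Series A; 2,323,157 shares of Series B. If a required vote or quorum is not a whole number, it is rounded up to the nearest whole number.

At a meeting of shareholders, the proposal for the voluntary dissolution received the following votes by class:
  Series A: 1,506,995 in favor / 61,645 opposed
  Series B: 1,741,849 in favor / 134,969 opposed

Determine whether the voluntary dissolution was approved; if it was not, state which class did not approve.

Not approved — the Series B shares did not give the required vote.

Series A: 4/5 of 1883517 = 1506813.60, rounded up to 1506814; 1,506,814 required, 1,506,995 in favor — approved.
Series B: 3/4 of 2323157 = 1742367.75, rounded up to 1742368; 1,742,368 required, 1,741,849 in favor — not approved.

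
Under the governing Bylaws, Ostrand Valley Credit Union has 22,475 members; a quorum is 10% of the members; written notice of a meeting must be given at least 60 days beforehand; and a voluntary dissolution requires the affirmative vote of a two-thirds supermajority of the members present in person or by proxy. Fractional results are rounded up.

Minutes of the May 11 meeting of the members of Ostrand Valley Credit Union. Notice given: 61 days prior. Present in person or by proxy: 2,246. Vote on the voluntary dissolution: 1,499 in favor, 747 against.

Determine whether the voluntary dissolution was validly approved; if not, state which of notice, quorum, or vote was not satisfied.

Invalid — quorum requirement not satisfied.

Notice: 61 days given; 60 required. Satisfied.
Quorum: 10% of 22,475 = 2,247.50, rounded up to 2,248; 2,246 present. Not satisfied.
Vote: requires two-thirds of those present (2,246); 2/3 of 2246 = 1497.33, rounded up to 1498, so 1,498 needed; 1,499 in favor. Satisfied.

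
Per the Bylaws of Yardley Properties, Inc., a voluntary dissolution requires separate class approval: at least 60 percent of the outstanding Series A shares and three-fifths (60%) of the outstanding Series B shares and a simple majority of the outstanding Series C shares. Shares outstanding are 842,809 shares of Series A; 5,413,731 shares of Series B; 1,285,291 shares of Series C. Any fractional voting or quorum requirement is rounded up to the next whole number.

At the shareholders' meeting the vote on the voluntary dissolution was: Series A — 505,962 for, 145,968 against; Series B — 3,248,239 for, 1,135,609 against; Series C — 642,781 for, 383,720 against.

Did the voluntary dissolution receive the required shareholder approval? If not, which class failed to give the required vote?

Approved — every class gave the required vote.

Series A: 3/5 of 842809 = 505685.40, rounded up to 505686; 505,686 required, 505,962 in favor — approved.
Series B: 3/5 of 5413731 = 3248238.60, rounded up to 3248239; 3,248,239 required, 3,248,239 in favor — approved.
Series C: a majority of 1285291 is 642646; 642,646 required, 642,781 in favor — approved.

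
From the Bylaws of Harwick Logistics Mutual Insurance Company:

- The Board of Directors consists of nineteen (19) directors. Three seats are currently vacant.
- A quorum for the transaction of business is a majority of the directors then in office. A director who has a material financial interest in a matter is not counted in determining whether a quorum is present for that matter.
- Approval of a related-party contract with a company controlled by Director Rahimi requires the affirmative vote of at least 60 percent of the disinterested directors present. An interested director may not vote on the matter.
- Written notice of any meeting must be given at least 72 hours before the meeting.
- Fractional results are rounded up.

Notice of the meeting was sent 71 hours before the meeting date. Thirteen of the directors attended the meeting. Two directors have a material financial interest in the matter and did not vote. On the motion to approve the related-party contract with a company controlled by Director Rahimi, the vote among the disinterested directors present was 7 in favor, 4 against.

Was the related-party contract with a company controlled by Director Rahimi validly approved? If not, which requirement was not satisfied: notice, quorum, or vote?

Notice: 71 hours given; 72 required (71 < 72). Not satisfied.
Quorum: 13 present, but the 2 interested directors do not count, leaving 11. Quorum is 9. Satisfied.
Vote: the related-party contract with a company controlled by Director Rahimi requires three-fifths of the disinterested directors present (13 − 2 = 11). 3/5 of 11 = 6.60, rounded up to 7, so 7 affirmative votes are needed; 7 voted in favor. Satisfied.

Invalid — notice requirement not satisfied.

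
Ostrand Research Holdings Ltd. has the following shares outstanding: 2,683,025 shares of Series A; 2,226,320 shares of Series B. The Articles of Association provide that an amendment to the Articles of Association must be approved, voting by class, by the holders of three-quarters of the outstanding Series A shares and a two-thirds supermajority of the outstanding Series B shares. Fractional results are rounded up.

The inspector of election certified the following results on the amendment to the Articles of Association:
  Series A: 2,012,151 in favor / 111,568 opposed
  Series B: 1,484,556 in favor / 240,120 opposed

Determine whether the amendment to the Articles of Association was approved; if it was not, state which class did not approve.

Not approved — the Series A shares did not give the required vote.

Series A: 3/4 of 2683025 = 2012268.75, rounded up to 2012269; 2,012,269 required, 2,012,151 in favor — not approved.
Series B: 2/3 of 2226320 = 1484213.33, rounded up to 1484214; 1,484,214 required, 1,484,556 in favor — approved.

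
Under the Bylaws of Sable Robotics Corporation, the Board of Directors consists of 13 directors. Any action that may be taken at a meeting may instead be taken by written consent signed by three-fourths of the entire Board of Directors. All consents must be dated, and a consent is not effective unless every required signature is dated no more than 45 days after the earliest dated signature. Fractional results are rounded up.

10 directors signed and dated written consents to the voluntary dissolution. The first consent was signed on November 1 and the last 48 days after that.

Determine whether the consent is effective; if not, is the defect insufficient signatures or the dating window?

Not effective — dating-window requirement not satisfied.

Signatures required: three-fourths of 13 — 3/4 of 13 = 9.75, rounded up to 10, so 10 needed; 10 signed. Sufficient.
Dating window: the latest signature is 48 days after the earliest; the limit is 45 days. Outside the window.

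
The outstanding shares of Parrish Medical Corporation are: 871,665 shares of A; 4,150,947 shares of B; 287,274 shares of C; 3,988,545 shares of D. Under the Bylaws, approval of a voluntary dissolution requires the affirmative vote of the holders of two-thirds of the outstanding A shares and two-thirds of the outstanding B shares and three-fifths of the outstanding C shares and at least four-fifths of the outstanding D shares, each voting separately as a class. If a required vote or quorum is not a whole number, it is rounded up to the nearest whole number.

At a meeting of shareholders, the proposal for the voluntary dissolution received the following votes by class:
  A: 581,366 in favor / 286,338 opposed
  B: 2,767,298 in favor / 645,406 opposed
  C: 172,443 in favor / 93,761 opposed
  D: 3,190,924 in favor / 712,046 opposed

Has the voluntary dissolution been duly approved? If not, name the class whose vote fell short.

A: 2/3 of 871665 = 581110; 581,110 required, 581,366 in favor — approved.
B: 2/3 of 4150947 = 2767298; 2,767,298 required, 2,767,298 in favor — approved.
C: 3/5 of 287274 = 172364.40, rounded up to 172365; 172,365 required, 172,443 in favor — approved.
D: 4/5 of 3988545 = 3190836; 3,190,836 required, 3,190,924 in favor — approved.

Approved — every class gave the required vote.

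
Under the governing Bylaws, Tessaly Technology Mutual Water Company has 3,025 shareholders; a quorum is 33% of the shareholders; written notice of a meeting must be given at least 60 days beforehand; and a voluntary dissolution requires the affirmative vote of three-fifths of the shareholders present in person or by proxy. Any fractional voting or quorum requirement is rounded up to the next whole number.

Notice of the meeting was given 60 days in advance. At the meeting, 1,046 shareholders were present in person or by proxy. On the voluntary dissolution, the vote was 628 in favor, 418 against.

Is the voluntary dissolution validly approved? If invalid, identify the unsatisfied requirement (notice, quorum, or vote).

Valid — all requirements satisfied.

Notice: 60 days given; 60 required. Satisfied.
Quorum: 33% of 3,025 = 998.25, rounded up to 999; 1,046 present. Satisfied.
Vote: requires three-fifths of those present (1,046); 3/5 of 1046 = 627.60, rounded up to 628, so 628 needed; 628 in favor. Satisfied.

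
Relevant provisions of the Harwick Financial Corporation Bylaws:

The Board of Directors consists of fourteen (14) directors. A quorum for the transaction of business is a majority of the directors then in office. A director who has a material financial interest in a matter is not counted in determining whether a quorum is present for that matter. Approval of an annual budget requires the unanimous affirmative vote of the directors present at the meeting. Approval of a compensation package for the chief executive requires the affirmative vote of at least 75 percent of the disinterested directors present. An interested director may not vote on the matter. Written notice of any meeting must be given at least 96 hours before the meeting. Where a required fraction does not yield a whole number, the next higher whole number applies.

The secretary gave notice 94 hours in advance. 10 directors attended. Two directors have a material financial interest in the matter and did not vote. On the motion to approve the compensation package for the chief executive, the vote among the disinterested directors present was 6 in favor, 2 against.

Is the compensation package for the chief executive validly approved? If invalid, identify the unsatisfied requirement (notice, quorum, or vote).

Notice: 94 hours given; 96 required (94 < 96). Not satisfied.
Quorum: 10 present, but the 2 interested directors do not count, leaving 8. Quorum is 8. Satisfied.
Vote: the compensation package for the chief executive requires three-fourths of the disinterested directors present (10 − 2 = 8). 3/4 of 8 = 6, so 6 affirmative votes are needed; 6 voted in favor. Satisfied.

Invalid — notice requirement not satisfied.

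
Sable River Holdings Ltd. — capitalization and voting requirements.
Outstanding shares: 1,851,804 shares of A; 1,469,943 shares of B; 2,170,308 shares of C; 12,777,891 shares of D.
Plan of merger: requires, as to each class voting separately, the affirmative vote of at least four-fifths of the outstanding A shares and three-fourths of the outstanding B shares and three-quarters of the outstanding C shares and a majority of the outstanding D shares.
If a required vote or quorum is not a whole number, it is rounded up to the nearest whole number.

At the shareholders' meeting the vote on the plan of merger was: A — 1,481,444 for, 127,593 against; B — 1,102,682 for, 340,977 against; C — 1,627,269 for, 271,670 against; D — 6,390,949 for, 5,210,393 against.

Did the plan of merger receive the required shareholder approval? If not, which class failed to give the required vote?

Not approved — the C shares did not give the required vote.

A: 4/5 of 1851804 = 1481443.20, rounded up to 1481444; 1,481,444 required, 1,481,444 in favor — approved.
B: 3/4 of 1469943 = 1102457.25, rounded up to 1102458; 1,102,458 required, 1,102,682 in favor — approved.
C: 3/4 of 2170308 = 1627731; 1,627,731 required, 1,627,269 in favor — not approved.
D: a majority of 12777891 is 6388946; 6,388,946 required, 6,390,949 in favor — approved.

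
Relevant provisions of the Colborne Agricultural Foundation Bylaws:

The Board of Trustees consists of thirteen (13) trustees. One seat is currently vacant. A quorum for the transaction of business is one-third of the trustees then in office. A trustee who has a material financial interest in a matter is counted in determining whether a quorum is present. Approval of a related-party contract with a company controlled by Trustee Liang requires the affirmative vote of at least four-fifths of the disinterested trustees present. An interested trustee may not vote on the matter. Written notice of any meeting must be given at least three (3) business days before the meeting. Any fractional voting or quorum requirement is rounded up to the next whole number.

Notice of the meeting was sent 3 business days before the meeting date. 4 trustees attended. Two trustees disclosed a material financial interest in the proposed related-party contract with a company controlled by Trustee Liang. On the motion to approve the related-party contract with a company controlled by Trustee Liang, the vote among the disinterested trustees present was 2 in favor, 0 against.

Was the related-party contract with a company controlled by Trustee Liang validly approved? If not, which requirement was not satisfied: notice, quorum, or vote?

Valid — all requirements satisfied.

Notice: 3 business days given; 3 required (3 ≥ 3). Satisfied.
Quorum: 4 present (interested trustees count toward quorum); quorum is 4. Satisfied.
Vote: the related-party contract with a company controlled by Trustee Liang requires four-fifths of the disinterested trustees present (4 − 2 = 2). 4/5 of 2 = 1.60, rounded up to 2, so 2 affirmative votes are needed; 2 voted in favor. Satisfied.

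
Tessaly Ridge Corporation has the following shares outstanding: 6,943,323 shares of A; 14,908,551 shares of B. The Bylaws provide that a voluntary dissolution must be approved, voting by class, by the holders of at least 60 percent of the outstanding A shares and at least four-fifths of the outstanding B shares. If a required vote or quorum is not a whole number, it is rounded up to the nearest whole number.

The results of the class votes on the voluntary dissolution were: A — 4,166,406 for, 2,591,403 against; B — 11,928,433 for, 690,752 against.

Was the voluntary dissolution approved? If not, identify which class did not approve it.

Approved — every class gave the required vote.

A: 3/5 of 6943323 = 4165993.80, rounded up to 4165994; 4,165,994 required, 4,166,406 in favor — approved.
B: 4/5 of 14908551 = 11926840.80, rounded up to 11926841; 11,926,841 required, 11,928,433 in favor — approved.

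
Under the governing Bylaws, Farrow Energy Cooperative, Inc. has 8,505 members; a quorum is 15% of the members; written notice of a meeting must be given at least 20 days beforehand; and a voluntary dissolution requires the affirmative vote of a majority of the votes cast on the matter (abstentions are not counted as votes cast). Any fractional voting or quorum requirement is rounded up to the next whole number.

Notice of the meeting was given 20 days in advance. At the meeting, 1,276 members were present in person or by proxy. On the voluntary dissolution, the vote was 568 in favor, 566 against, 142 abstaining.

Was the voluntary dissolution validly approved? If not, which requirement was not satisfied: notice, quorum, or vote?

Valid — all requirements satisfied.

Notice: 20 days given; 20 required. Satisfied.
Quorum: 15% of 8,505 = 1,275.75, rounded up to 1,276; 1,276 present. Satisfied.
Vote: requires a majority of the votes cast (1,276 − 142 abstaining = 1,134); a majority of 1134 is 568, so 568 needed; 568 in favor. Satisfied.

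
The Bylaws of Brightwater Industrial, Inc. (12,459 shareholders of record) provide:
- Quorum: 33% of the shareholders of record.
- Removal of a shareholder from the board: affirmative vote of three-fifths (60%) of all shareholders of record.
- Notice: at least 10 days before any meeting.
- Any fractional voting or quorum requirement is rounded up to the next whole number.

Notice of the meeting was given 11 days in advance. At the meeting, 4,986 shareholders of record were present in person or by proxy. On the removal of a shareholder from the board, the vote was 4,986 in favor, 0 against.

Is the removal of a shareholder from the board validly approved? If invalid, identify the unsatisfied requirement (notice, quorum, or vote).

Notice: 11 days given; 10 required. Satisfied.
Quorum: 33% of 12,459 = 4,111.47, rounded up to 4,112; 4,986 present. Satisfied.
Vote: requires three-fifths of all shareholders of record (12,459); 3/5 of 12459 = 7475.40, rounded up to 7476, so 7,476 needed; 4,986 in favor. Not satisfied.

Invalid — vote requirement not satisfied.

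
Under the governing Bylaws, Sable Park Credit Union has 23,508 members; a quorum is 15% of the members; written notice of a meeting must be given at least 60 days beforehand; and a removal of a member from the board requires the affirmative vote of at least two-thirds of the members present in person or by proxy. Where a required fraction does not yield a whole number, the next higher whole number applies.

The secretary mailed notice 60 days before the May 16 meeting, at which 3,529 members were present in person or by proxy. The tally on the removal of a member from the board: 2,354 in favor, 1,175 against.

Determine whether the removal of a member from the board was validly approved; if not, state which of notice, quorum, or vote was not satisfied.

Valid — all requirements satisfied.

Notice: 60 days given; 60 required. Satisfied.
Quorum: 15% of 23,508 = 3,526.20, rounded up to 3,527; 3,529 present. Satisfied.
Vote: requires two-thirds of those present (3,529); 2/3 of 3529 = 2352.67, rounded up to 2353, so 2,353 needed; 2,354 in favor. Satisfied.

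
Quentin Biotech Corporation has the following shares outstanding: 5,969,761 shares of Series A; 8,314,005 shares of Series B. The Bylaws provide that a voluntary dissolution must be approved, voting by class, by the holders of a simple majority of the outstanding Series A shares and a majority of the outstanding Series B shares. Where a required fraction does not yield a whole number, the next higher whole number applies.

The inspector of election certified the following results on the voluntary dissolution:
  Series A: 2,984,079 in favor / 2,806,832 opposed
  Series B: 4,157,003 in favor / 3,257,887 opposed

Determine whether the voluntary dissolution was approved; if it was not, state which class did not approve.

Not approved — the Series A shares did not give the required vote.

Series A: a majority of 5969761 is 2984881; 2,984,881 required, 2,984,079 in favor — not approved.
Series B: a majority of 8314005 is 4157003; 4,157,003 required, 4,157,003 in favor — approved.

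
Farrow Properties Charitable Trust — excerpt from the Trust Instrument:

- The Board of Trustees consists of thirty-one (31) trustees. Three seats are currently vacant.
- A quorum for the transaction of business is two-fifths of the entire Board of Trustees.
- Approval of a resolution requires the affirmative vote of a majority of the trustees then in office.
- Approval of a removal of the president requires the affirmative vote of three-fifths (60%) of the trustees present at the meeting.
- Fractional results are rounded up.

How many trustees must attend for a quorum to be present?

13

2/5 of 31 = 12.40, rounded up to 13.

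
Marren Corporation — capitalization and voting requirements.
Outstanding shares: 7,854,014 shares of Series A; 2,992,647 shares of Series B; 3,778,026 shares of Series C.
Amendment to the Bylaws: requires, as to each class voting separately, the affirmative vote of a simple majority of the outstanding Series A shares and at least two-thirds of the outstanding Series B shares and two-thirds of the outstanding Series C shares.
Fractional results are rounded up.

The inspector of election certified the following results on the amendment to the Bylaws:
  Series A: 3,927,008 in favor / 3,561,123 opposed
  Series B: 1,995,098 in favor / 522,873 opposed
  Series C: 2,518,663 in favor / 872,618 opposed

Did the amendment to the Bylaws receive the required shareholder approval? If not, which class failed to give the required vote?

Not approved — the Series C shares did not give the required vote.

Series A: a majority of 7854014 is 3927008; 3,927,008 required, 3,927,008 in favor — approved.
Series B: 2/3 of 2992647 = 1995098; 1,995,098 required, 1,995,098 in favor — approved.
Series C: 2/3 of 3778026 = 2518684; 2,518,684 required, 2,518,663 in favor — not approved.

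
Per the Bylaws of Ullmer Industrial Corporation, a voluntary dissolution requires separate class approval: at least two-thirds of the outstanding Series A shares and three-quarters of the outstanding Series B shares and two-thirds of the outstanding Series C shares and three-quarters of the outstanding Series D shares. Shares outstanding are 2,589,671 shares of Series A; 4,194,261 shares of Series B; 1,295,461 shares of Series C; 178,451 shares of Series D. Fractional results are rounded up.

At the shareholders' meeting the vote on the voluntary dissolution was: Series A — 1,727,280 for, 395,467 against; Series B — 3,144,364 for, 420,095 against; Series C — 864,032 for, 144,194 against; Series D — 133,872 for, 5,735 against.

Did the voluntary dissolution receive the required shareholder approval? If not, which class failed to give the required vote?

Not approved — the Series B shares did not give the required vote.

Series A: 2/3 of 2589671 = 1726447.33, rounded up to 1726448; 1,726,448 required, 1,727,280 in favor — approved.
Series B: 3/4 of 4194261 = 3145695.75, rounded up to 3145696; 3,145,696 required, 3,144,364 in favor — not approved.
Series C: 2/3 of 1295461 = 863640.67, rounded up to 863641; 863,641 required, 864,032 in favor — approved.
Series D: 3/4 of 178451 = 133838.25, rounded up to 133839; 133,839 required, 133,872 in favor — approved.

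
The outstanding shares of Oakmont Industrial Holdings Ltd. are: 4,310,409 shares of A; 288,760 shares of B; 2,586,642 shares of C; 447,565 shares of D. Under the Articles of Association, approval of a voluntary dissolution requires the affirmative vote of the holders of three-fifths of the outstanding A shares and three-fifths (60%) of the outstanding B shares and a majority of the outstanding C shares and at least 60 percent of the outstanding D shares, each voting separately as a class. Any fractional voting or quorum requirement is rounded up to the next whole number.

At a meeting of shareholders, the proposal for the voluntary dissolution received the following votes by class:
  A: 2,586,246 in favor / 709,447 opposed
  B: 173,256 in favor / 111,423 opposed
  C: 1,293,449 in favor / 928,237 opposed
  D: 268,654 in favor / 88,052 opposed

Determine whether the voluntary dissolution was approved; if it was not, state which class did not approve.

A: 3/5 of 4310409 = 2586245.40, rounded up to 2586246; 2,586,246 required, 2,586,246 in favor — approved.
B: 3/5 of 288760 = 173256; 173,256 required, 173,256 in favor — approved.
C: a majority of 2586642 is 1293322; 1,293,322 required, 1,293,449 in favor — approved.
D: 3/5 of 447565 = 268539; 268,539 required, 268,654 in favor — approved.

Approved — every class gave the required vote.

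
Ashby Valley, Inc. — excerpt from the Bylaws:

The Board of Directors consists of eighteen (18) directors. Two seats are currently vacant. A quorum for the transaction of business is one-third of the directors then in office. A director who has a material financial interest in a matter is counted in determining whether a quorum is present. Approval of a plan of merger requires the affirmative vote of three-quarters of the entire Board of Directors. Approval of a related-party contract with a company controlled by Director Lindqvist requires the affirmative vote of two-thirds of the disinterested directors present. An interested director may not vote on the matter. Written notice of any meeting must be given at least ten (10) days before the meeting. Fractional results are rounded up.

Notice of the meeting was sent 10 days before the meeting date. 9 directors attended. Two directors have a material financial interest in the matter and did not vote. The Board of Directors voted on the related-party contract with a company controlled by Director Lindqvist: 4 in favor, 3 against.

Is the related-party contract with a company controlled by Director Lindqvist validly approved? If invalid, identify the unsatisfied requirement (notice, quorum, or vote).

Notice: 10 days given; 10 required (10 ≥ 10). Satisfied.
Quorum: 9 present (interested directors count toward quorum); quorum is 6. Satisfied.
Vote: the related-party contract with a company controlled by Director Lindqvist requires two-thirds of the disinterested directors present (9 − 2 = 7). 2/3 of 7 = 4.67, rounded up to 5, so 5 affirmative votes are needed; 4 voted in favor. Not satisfied.

Invalid — vote requirement not satisfied.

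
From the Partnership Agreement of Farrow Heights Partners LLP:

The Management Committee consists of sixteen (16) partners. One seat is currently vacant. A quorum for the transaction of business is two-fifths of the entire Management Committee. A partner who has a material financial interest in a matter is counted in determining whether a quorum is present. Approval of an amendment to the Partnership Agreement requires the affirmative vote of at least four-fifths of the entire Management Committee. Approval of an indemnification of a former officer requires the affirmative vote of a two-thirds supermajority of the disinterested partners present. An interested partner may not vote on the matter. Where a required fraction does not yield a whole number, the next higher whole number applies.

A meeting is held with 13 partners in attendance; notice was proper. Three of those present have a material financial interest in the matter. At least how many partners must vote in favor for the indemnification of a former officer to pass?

7

The indemnification of a former officer requires two-thirds of the disinterested partners present (13 − 3 = 10).
2/3 of 10 = 6.67, rounded up to 7.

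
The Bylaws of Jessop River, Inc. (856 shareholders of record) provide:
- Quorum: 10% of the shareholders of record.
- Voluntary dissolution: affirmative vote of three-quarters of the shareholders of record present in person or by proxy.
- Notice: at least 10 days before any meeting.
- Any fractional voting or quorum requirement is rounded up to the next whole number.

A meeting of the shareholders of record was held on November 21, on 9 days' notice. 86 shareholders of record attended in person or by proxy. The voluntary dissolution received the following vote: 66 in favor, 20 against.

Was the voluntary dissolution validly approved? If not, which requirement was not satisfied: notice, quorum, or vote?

Notice: 9 days given; 10 required. Not satisfied.
Quorum: 10% of 856 = 85.60, rounded up to 86; 86 present. Satisfied.
Vote: requires three-fourths of those present (86); 3/4 of 86 = 64.50, rounded up to 65, so 65 needed; 66 in favor. Satisfied.

Invalid — notice requirement not satisfied.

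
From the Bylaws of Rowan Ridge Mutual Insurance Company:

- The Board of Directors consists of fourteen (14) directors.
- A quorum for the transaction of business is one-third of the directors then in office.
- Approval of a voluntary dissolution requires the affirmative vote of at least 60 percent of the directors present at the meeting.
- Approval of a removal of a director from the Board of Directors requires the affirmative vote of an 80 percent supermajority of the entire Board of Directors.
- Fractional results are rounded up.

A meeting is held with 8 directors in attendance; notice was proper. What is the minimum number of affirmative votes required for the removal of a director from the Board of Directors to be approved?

12

The removal of a director from the Board of Directors requires four-fifths of the entire Board of Directors (14).
4/5 of 14 = 11.20, rounded up to 12.
(Only 8 can vote, so the removal of a director from the Board of Directors cannot pass at this meeting, but the required vote is still 12.)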